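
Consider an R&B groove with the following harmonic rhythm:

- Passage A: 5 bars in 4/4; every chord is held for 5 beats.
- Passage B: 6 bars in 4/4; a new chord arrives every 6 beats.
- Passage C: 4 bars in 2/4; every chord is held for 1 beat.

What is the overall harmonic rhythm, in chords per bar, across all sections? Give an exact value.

16/15 chords per bar

A: 5 bars of 4 beats is 20 beats; at 5 beats each that's 4 chords.
B: 6 bars of 4 beats is 24 beats; at 6 beats each that's 4 chords.
C: 4 bars of 2 beats is 8 beats; at 1 beat each that's 8 chords.
Overall: 16 chords over 15 bars → 16/15 = 16/15 chords per bar.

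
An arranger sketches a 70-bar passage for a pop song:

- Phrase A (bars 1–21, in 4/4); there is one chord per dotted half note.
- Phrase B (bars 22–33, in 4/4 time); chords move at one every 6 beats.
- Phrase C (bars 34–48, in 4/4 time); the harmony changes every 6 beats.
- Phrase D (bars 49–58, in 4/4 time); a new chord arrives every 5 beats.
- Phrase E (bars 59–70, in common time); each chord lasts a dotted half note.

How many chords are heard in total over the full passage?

70 chords

A: 21·4 = 84 beats, 84/3 = 28 chords.
B: 12·4 = 48 beats, 48/6 = 8 chords.
C: 15·4 = 60 beats, 60/6 = 10 chords.
D: 10·4 = 40 beats, 40/5 = 8 chords.
E: 12·4 = 48 beats, 48/3 = 16 chords.
Total: 28 + 8 + 10 + 8 + 16 = 70.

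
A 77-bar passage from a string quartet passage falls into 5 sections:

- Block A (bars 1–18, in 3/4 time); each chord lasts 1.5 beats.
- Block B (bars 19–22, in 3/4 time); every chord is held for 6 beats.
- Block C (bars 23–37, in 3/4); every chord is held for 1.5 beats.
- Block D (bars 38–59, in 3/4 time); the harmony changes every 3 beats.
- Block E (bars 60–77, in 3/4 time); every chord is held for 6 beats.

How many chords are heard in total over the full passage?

99 chords

A: 18 bars × 3 beats = 54 beats; 1.5 beats/chord → 36 chords.
B: 4 bars × 3 beats = 12 beats; 6 beats/chord → 2 chords.
C: 15 bars × 3 beats = 45 beats; 1.5 beats/chord → 30 chords.
D: 22 bars × 3 beats = 66 beats; 3 beats/chord → 22 chords.
E: 18 bars × 3 beats = 54 beats; 6 beats/chord → 9 chords.
Total: 36 + 2 + 30 + 22 + 9 = 99.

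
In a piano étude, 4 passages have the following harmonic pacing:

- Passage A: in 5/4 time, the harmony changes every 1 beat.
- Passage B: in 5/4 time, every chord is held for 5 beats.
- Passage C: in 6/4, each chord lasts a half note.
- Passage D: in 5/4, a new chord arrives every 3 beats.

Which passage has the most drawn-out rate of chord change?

Passage B

A: 5 beats/bar ÷ 1 beat/chord = 5 chords/bar.
B: 5 beats/bar ÷ 5 beats/chord = 1 chord/bar.
C: 6 beats/bar ÷ 2 beats/chord = 3 chords/bar.
D: 5 beats/bar ÷ 3 beats/chord = 5/3 chords/bar.
Slowest is B at 1 chords/bar.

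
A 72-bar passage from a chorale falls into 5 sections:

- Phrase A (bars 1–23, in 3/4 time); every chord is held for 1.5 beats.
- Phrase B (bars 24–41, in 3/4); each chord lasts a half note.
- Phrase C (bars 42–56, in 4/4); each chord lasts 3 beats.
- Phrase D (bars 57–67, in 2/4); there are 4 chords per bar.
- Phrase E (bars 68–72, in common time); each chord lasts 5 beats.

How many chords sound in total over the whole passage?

A has 69 beats and chords last 1.5 each, so 46 chords.
B has 54 beats and chords last 2 each, so 27 chords.
C has 60 beats and chords last 3 each, so 20 chords.
D has 22 beats and chords last 0.5 each, so 44 chords.
E has 20 beats and chords last 5 each, so 4 chords.
Total: 46 + 27 + 20 + 44 + 4 = 141.

141 chords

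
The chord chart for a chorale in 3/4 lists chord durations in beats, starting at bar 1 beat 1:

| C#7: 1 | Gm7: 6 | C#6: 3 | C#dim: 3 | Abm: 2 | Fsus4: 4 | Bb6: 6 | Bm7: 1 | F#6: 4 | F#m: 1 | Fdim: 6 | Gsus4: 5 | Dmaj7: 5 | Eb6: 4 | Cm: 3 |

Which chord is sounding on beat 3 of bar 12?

Beat 3 of bar 12 is beat (12−1)×3 + 3 = 36 overall.
Running totals: C#7 ends at 1, Gm7 ends at 7, C#6 ends at 10, C#dim ends at 13, Abm ends at 15, Fsus4 ends at 19, Bb6 ends at 25, Bm7 ends at 26, F#6 ends at 30, F#m ends at 31, Fdim ends at 37.
Beat 36 falls within Fdim.

Fdim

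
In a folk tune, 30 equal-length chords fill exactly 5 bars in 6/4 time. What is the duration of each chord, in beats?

1 beat

5 bars × 6 beats/bar = 30 beats total.
30 beats ÷ 30 chords = 1 beats per chord.
(That is a quarter note.)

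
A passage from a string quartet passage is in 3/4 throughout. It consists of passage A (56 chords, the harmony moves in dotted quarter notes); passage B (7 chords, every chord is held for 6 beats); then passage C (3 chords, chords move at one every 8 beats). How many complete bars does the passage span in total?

A: 56 × 1.5 = 84 beats = 28 bars.
B: 7 × 6 = 42 beats = 14 bars.
C: 3 × 8 = 24 beats = 8 bars.
Total: 28 + 14 + 8 = 50 bars.

50 bars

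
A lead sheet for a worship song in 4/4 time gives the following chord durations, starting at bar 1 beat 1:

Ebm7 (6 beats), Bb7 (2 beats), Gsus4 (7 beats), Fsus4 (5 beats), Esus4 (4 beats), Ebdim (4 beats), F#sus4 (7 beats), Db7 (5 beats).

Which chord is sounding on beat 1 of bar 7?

Ebdim

Beat 1 of bar 7 is beat (7−1)×4 + 1 = 25 overall.
Running totals: Ebm7 ends at 6, Bb7 ends at 8, Gsus4 ends at 15, Fsus4 ends at 20, Esus4 ends at 24, Ebdim ends at 28.
Beat 25 falls within Ebdim.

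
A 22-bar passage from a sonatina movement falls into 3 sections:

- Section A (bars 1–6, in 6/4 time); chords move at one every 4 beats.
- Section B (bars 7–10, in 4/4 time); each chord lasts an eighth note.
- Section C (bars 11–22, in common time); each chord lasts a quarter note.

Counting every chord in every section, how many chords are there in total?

89 chords

A: 6 bars × 6 beats = 36 beats; 4 beats/chord → 9 chords.
B: 4 bars × 4 beats = 16 beats; 0.5 beats/chord → 32 chords.
C: 12 bars × 4 beats = 48 beats; 1 beat/chord → 48 chords.
Total: 9 + 32 + 48 = 89.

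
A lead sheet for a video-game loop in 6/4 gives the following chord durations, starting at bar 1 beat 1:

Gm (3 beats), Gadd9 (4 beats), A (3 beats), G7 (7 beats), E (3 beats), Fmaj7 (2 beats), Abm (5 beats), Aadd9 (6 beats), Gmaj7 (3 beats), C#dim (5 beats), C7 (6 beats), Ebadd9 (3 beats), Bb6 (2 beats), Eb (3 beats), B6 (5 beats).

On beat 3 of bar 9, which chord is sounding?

Bb6

Beat 3 of bar 9 is beat (9−1)×6 + 3 = 51 overall.
Running totals: Gm ends at 3, Gadd9 ends at 7, A ends at 10, G7 ends at 17, E ends at 20, Fmaj7 ends at 22, Abm ends at 27, Aadd9 ends at 33, Gmaj7 ends at 36, C#dim ends at 41, C7 ends at 47, Ebadd9 ends at 50, Bb6 ends at 52.
Beat 51 falls within Bb6.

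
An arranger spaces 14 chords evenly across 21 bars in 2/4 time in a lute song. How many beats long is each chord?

3 beats

21 bars × 2 beats/bar = 42 beats total.
42 beats ÷ 14 chords = 3 beats per chord.
(That is a dotted half note.)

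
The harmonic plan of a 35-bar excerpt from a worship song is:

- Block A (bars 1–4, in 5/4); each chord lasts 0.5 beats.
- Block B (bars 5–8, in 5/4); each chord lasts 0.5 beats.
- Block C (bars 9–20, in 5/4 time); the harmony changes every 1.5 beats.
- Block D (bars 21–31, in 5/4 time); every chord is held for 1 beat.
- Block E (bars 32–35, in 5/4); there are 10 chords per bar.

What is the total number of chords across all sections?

A: 4 bars × 5 beats = 20 beats; 0.5 beats/chord → 40 chords.
B: 4 bars × 5 beats = 20 beats; 0.5 beats/chord → 40 chords.
C: 12 bars × 5 beats = 60 beats; 1.5 beats/chord → 40 chords.
D: 11 bars × 5 beats = 55 beats; 1 beat/chord → 55 chords.
E: 4 bars × 5 beats = 20 beats; 0.5 beats/chord → 40 chords.
Total: 40 + 40 + 40 + 55 + 40 = 215.

215 chords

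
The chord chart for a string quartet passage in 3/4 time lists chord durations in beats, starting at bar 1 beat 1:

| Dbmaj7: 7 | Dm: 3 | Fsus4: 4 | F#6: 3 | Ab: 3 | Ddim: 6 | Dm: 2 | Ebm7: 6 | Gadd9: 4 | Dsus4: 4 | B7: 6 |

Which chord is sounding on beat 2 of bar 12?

Gadd9

Beat 2 of bar 12 is beat (12−1)×3 + 2 = 35 overall.
Running totals: Dbmaj7 ends at 7, Dm ends at 10, Fsus4 ends at 14, F#6 ends at 17, Ab ends at 20, Ddim ends at 26, Dm ends at 28, Ebm7 ends at 34, Gadd9 ends at 38.
Beat 35 falls within Gadd9.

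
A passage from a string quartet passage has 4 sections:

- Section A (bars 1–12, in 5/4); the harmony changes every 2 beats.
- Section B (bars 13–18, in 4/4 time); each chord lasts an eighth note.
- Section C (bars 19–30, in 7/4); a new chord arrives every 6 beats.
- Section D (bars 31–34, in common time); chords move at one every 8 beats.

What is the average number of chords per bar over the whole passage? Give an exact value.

A: 12 × 5 = 60 beats ÷ 2 = 30 chords.
B: 6 × 4 = 24 beats ÷ 0.5 = 48 chords.
C: 12 × 7 = 84 beats ÷ 6 = 14 chords.
D: 4 × 4 = 16 beats ÷ 8 = 2 chords.
Overall: 94 chords over 34 bars → 94/34 = 47/17 chords per bar.

47/17 chords per bar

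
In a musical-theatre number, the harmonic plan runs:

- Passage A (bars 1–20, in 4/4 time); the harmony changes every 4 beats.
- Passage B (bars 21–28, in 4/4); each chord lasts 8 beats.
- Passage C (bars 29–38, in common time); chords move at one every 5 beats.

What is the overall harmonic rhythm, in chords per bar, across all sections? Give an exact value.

16/19 chords per bar

A: 20 × 4 = 80 beats ÷ 4 = 20 chords.
B: 8 × 4 = 32 beats ÷ 8 = 4 chords.
C: 10 × 4 = 40 beats ÷ 5 = 8 chords.
Overall: 32 chords over 38 bars → 32/38 = 16/19 chords per bar.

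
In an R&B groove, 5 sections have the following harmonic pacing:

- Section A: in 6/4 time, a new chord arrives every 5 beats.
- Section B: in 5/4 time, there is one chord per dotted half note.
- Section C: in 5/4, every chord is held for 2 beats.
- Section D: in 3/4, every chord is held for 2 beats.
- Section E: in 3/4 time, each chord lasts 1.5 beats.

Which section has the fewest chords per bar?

Section A

A: each chord is 5 beats in 6/4, so 1.2 per bar.
B: each chord is 3 beats in 5/4, so 5/3 per bar.
C: each chord is 2 beats in 5/4, so 2.5 per bar.
D: each chord is 2 beats in 3/4, so 1.5 per bar.
E: each chord is 1.5 beats in 3/4, so 2 per bar.
Slowest is A at 1.2 chords/bar.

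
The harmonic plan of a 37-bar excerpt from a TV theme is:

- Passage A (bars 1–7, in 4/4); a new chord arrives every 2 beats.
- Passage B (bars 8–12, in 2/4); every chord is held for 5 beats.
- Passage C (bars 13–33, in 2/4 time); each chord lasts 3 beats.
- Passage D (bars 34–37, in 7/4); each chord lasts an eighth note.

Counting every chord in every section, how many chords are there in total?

86 chords

A: 7·4 = 28 beats, 28/2 = 14 chords.
B: 5·2 = 10 beats, 10/5 = 2 chords.
C: 21·2 = 42 beats, 42/3 = 14 chords.
D: 4·7 = 28 beats, 28/0.5 = 56 chords.
Total: 14 + 2 + 14 + 56 = 86.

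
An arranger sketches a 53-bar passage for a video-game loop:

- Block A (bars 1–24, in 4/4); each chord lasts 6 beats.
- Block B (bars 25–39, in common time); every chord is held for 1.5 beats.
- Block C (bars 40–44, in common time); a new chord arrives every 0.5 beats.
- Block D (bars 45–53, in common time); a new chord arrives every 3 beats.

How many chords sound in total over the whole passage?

A: 24·4 = 96 beats, 96/6 = 16 chords.
B: 15·4 = 60 beats, 60/1.5 = 40 chords.
C: 5·4 = 20 beats, 20/0.5 = 40 chords.
D: 9·4 = 36 beats, 36/3 = 12 chords.
Total: 16 + 40 + 40 + 12 = 108.

108 chords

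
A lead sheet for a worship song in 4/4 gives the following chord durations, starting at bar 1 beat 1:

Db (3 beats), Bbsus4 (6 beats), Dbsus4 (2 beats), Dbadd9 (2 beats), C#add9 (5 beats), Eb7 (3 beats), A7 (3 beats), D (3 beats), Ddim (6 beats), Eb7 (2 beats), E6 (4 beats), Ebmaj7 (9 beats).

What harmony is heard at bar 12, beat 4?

Ebmaj7

Beat 4 of bar 12 is beat (12−1)×4 + 4 = 48 overall.
Running totals: Db ends at 3, Bbsus4 ends at 9, Dbsus4 ends at 11, Dbadd9 ends at 13, C#add9 ends at 18, Eb7 ends at 21, A7 ends at 24, D ends at 27, Ddim ends at 33, Eb7 ends at 35, E6 ends at 39, Ebmaj7 ends at 48.
Beat 48 falls within Ebmaj7.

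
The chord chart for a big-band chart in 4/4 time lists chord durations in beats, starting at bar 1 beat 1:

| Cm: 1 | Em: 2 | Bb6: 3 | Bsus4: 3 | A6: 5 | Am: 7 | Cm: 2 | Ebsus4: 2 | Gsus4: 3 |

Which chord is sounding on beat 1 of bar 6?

Beat 1 of bar 6 is beat (6−1)×4 + 1 = 21 overall.
Running totals: Cm ends at 1, Em ends at 3, Bb6 ends at 6, Bsus4 ends at 9, A6 ends at 14, Am ends at 21.
Beat 21 falls within Am.

Am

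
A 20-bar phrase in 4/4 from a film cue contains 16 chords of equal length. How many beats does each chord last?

20 bars × 4 beats/bar = 80 beats total.
80 beats ÷ 16 chords = 5 beats per chord.

5 beats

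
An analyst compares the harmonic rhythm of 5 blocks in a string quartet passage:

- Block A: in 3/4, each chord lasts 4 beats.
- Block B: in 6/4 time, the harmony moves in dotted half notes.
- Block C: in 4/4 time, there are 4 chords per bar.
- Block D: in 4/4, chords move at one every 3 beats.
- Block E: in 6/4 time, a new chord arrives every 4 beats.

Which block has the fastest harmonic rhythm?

A: 3/4 = 0.75 chords/bar.
B: 6/3 = 2 chords/bar.
C: 4/1 = 4 chords/bar.
D: 4/3 = 4/3 chords/bar.
E: 6/4 = 1.5 chords/bar.
Fastest is C at 4 chords/bar.

Block C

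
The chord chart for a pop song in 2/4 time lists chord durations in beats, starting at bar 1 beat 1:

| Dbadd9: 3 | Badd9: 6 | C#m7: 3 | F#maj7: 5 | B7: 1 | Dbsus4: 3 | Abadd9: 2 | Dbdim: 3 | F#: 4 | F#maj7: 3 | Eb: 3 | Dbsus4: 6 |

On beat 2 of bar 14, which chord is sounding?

F#

Beat 2 of bar 14 is beat (14−1)×2 + 2 = 28 overall.
Running totals: Dbadd9 ends at 3, Badd9 ends at 9, C#m7 ends at 12, F#maj7 ends at 17, B7 ends at 18, Dbsus4 ends at 21, Abadd9 ends at 23, Dbdim ends at 26, F# ends at 30.
Beat 28 falls within F#.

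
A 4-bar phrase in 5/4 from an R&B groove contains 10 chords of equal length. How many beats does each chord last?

2 beats

4 bars × 5 beats/bar = 20 beats total.
20 beats ÷ 10 chords = 2 beats per chord.
(That is a half note.)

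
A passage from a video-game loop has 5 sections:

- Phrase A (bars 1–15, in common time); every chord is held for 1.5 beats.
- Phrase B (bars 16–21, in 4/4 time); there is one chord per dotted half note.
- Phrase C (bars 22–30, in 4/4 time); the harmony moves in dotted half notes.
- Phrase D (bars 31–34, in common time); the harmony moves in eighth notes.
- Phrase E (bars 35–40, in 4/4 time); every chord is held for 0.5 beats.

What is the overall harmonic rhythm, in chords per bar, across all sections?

A: 15 × 4 = 60 beats ÷ 1.5 = 40 chords.
B: 6 × 4 = 24 beats ÷ 3 = 8 chords.
C: 9 × 4 = 36 beats ÷ 3 = 12 chords.
D: 4 × 4 = 16 beats ÷ 0.5 = 32 chords.
E: 6 × 4 = 24 beats ÷ 0.5 = 48 chords.
Overall: 140 chords over 40 bars → 140/40 = 3.5 chords per bar.

3.5 chords per bar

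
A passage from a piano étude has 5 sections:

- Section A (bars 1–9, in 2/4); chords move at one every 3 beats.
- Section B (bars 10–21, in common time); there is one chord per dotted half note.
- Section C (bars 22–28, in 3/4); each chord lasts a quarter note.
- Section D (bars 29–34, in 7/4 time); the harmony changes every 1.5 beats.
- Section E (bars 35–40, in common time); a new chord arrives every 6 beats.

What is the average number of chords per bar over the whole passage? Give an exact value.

A: 9 bars of 2 beats is 18 beats; at 3 beats each that's 6 chords.
B: 12 bars of 4 beats is 48 beats; at 3 beats each that's 16 chords.
C: 7 bars of 3 beats is 21 beats; at 1 beat each that's 21 chords.
D: 6 bars of 7 beats is 42 beats; at 1.5 beats each that's 28 chords.
E: 6 bars of 4 beats is 24 beats; at 6 beats each that's 4 chords.
Overall: 75 chords over 40 bars → 75/40 = 1.875 chords per bar.

1.875 chords per bar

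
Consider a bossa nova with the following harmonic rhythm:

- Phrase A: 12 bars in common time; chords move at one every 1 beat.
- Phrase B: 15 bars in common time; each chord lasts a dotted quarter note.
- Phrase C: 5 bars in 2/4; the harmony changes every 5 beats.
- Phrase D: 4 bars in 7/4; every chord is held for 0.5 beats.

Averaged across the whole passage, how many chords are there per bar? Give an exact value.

A: 12 bars of 4 beats is 48 beats; at 1 beat each that's 48 chords.
B: 15 bars of 4 beats is 60 beats; at 1.5 beats each that's 40 chords.
C: 5 bars of 2 beats is 10 beats; at 5 beats each that's 2 chords.
D: 4 bars of 7 beats is 28 beats; at 0.5 beats each that's 56 chords.
Overall: 146 chords over 36 bars → 146/36 = 73/18 chords per bar.

73/18 chords per bar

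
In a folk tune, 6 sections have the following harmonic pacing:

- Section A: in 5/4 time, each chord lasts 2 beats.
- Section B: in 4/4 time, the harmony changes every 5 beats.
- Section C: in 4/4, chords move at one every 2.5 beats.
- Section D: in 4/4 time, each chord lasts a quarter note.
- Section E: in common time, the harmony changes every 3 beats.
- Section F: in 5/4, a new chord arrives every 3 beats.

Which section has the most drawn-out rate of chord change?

Section B

A: 5/2 = 2.5 chords/bar.
B: 4/5 = 0.8 chords/bar.
C: 4/2.5 = 1.6 chords/bar.
D: 4/1 = 4 chords/bar.
E: 4/3 = 4/3 chords/bar.
F: 5/3 = 5/3 chords/bar.
Slowest is B at 0.8 chords/bar.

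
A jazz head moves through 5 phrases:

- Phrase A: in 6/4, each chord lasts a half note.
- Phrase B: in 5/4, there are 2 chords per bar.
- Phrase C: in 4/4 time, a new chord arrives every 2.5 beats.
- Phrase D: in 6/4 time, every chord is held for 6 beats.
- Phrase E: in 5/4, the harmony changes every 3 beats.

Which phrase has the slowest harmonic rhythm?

A: each chord is 2 beats in 6/4, so 3 per bar.
B: each chord is 2.5 beats in 5/4, so 2 per bar.
C: each chord is 2.5 beats in 4/4, so 1.6 per bar.
D: each chord is 6 beats in 6/4, so 1 per bar.
E: each chord is 3 beats in 5/4, so 5/3 per bar.
Slowest is D at 1 chords/bar.

Phrase D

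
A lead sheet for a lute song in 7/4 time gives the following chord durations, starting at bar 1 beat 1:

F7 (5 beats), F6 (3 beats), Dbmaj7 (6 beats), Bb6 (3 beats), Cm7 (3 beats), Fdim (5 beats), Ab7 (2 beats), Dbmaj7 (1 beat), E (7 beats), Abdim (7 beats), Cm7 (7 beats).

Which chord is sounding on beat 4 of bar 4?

Beat 4 of bar 4 is beat (4−1)×7 + 4 = 25 overall.
Running totals: F7 ends at 5, F6 ends at 8, Dbmaj7 ends at 14, Bb6 ends at 17, Cm7 ends at 20, Fdim ends at 25.
Beat 25 falls within Fdim.

Fdim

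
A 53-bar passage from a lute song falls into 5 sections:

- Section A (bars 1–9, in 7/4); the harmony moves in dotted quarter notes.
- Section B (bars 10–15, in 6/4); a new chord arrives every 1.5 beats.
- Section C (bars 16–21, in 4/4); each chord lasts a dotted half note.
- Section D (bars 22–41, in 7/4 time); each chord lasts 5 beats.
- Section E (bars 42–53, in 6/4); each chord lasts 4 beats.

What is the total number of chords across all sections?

A: 9·7 = 63 beats, 63/1.5 = 42 chords.
B: 6·6 = 36 beats, 36/1.5 = 24 chords.
C: 6·4 = 24 beats, 24/3 = 8 chords.
D: 20·7 = 140 beats, 140/5 = 28 chords.
E: 12·6 = 72 beats, 72/4 = 18 chords.
Total: 42 + 24 + 8 + 28 + 18 = 120.

120 chords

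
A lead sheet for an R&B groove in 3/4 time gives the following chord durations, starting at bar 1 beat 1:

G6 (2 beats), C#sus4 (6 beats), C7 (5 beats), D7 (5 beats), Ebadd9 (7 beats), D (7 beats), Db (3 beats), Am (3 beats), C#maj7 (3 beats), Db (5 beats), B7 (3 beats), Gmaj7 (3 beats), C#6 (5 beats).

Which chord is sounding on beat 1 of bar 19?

C#6

Beat 1 of bar 19 is beat (19−1)×3 + 1 = 55 overall.
Running totals: G6 ends at 2, C#sus4 ends at 8, C7 ends at 13, D7 ends at 18, Ebadd9 ends at 25, D ends at 32, Db ends at 35, Am ends at 38, C#maj7 ends at 41, Db ends at 46, B7 ends at 49, Gmaj7 ends at 52, C#6 ends at 57.
Beat 55 falls within C#6.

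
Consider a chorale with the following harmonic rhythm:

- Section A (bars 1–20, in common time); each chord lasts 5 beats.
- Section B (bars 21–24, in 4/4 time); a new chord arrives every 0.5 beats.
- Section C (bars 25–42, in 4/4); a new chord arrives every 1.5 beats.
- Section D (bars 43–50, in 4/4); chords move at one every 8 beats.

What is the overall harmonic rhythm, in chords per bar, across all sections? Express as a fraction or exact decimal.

A: 20 bars of 4 beats is 80 beats; at 5 beats each that's 16 chords.
B: 4 bars of 4 beats is 16 beats; at 0.5 beats each that's 32 chords.
C: 18 bars of 4 beats is 72 beats; at 1.5 beats each that's 48 chords.
D: 8 bars of 4 beats is 32 beats; at 8 beats each that's 4 chords.
Overall: 100 chords over 50 bars → 100/50 = 2 chords per bar.

2 chords per bar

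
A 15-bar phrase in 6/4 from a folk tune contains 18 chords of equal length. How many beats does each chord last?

15 bars × 6 beats/bar = 90 beats total.
90 beats ÷ 18 chords = 5 beats per chord.

5 beats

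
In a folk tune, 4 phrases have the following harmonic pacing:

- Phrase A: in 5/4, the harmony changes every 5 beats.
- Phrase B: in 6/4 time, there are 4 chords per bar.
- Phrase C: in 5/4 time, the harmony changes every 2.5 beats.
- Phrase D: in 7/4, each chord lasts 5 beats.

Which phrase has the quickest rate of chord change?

A: each chord is 5 beats in 5/4, so 1 per bar.
B: each chord is 1.5 beats in 6/4, so 4 per bar.
C: each chord is 2.5 beats in 5/4, so 2 per bar.
D: each chord is 5 beats in 7/4, so 1.4 per bar.
Fastest is B at 4 chords/bar.

Phrase B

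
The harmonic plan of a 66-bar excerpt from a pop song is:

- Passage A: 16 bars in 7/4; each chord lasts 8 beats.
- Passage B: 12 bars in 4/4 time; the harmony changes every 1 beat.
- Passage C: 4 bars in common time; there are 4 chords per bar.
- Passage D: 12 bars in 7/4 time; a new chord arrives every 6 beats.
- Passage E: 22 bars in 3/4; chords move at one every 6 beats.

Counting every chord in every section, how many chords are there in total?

103 chords

A: 16·7 = 112 beats, 112/8 = 14 chords.
B: 12·4 = 48 beats, 48/1 = 48 chords.
C: 4·4 = 16 beats, 16/1 = 16 chords.
D: 12·7 = 84 beats, 84/6 = 14 chords.
E: 22·3 = 66 beats, 66/6 = 11 chords.
Total: 14 + 48 + 16 + 14 + 11 = 103.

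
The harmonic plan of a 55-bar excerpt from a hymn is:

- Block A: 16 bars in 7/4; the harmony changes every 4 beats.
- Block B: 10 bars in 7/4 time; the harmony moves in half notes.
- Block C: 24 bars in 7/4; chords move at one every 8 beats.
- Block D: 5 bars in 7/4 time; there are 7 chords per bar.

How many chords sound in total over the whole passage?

A has 112 beats and chords last 4 each, so 28 chords.
B has 70 beats and chords last 2 each, so 35 chords.
C has 168 beats and chords last 8 each, so 21 chords.
D has 35 beats and chords last 1 each, so 35 chords.
Total: 28 + 35 + 21 + 35 = 119.

119 chords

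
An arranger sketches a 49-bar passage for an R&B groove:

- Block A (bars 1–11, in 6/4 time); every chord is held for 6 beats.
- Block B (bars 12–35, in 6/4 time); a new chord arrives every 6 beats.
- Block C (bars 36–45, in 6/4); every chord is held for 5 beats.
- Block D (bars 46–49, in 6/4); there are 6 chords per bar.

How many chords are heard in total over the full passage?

71 chords

A has 66 beats and chords last 6 each, so 11 chords.
B has 144 beats and chords last 6 each, so 24 chords.
C has 60 beats and chords last 5 each, so 12 chords.
D has 24 beats and chords last 1 each, so 24 chords.
Total: 11 + 24 + 12 + 24 = 71.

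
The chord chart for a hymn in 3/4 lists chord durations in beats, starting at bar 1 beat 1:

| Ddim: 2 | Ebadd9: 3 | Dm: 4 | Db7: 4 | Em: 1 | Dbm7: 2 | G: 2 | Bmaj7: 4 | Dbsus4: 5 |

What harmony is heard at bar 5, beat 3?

Dbm7

Beat 3 of bar 5 is beat (5−1)×3 + 3 = 15 overall.
Running totals: Ddim ends at 2, Ebadd9 ends at 5, Dm ends at 9, Db7 ends at 13, Em ends at 14, Dbm7 ends at 16.
Beat 15 falls within Dbm7.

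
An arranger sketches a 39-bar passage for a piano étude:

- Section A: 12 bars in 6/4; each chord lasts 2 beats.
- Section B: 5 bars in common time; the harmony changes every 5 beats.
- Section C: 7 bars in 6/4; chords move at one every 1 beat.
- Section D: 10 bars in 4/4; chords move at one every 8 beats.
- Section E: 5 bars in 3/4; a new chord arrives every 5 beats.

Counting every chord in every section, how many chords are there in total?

A has 72 beats and chords last 2 each, so 36 chords.
B has 20 beats and chords last 5 each, so 4 chords.
C has 42 beats and chords last 1 each, so 42 chords.
D has 40 beats and chords last 8 each, so 5 chords.
E has 15 beats and chords last 5 each, so 3 chords.
Total: 36 + 4 + 42 + 5 + 3 = 90.

90 chords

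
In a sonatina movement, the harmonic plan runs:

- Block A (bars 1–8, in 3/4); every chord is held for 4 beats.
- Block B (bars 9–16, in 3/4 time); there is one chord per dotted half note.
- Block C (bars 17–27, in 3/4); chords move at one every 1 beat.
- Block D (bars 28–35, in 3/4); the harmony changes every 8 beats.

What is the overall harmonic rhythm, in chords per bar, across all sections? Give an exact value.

10/7 chords per bar

A: 8 × 3 = 24 beats ÷ 4 = 6 chords.
B: 8 × 3 = 24 beats ÷ 3 = 8 chords.
C: 11 × 3 = 33 beats ÷ 1 = 33 chords.
D: 8 × 3 = 24 beats ÷ 8 = 3 chords.
Overall: 50 chords over 35 bars → 50/35 = 10/7 chords per bar.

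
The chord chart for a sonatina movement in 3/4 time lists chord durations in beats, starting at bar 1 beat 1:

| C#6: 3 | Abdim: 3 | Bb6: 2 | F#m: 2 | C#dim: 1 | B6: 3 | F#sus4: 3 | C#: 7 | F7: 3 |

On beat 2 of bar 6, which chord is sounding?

F#sus4

Beat 2 of bar 6 is beat (6−1)×3 + 2 = 17 overall.
Running totals: C#6 ends at 3, Abdim ends at 6, Bb6 ends at 8, F#m ends at 10, C#dim ends at 11, B6 ends at 14, F#sus4 ends at 17.
Beat 17 falls within F#sus4.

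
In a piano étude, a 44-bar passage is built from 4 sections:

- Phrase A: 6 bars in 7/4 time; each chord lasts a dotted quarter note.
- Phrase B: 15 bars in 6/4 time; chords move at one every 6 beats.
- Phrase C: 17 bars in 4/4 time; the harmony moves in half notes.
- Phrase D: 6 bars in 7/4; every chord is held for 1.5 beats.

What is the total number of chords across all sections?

105 chords

A has 42 beats and chords last 1.5 each, so 28 chords.
B has 90 beats and chords last 6 each, so 15 chords.
C has 68 beats and chords last 2 each, so 34 chords.
D has 42 beats and chords last 1.5 each, so 28 chords.
Total: 28 + 15 + 34 + 28 = 105.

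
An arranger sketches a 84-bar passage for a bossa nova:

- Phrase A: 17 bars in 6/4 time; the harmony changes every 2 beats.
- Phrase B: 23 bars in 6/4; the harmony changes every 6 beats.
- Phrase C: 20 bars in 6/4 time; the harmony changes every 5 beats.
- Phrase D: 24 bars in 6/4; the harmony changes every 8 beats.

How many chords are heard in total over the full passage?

A has 102 beats and chords last 2 each, so 51 chords.
B has 138 beats and chords last 6 each, so 23 chords.
C has 120 beats and chords last 5 each, so 24 chords.
D has 144 beats and chords last 8 each, so 18 chords.
Total: 51 + 23 + 24 + 18 = 116.

116 chords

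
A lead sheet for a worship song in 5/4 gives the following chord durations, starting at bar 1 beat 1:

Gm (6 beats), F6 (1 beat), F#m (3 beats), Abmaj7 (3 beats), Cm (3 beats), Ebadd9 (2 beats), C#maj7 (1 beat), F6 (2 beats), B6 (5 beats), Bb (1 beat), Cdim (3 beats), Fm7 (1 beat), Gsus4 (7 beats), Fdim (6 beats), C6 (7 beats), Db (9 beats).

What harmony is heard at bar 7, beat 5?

Gsus4

Beat 5 of bar 7 is beat (7−1)×5 + 5 = 35 overall.
Running totals: Gm ends at 6, F6 ends at 7, F#m ends at 10, Abmaj7 ends at 13, Cm ends at 16, Ebadd9 ends at 18, C#maj7 ends at 19, F6 ends at 21, B6 ends at 26, Bb ends at 27, Cdim ends at 30, Fm7 ends at 31, Gsus4 ends at 38.
Beat 35 falls within Gsus4.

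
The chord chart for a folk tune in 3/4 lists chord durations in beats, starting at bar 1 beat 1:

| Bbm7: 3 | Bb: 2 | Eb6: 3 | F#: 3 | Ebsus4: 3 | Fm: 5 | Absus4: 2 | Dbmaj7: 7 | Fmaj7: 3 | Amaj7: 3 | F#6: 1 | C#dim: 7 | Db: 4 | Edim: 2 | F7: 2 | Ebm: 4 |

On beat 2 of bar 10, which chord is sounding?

Beat 2 of bar 10 is beat (10−1)×3 + 2 = 29 overall.
Running totals: Bbm7 ends at 3, Bb ends at 5, Eb6 ends at 8, F# ends at 11, Ebsus4 ends at 14, Fm ends at 19, Absus4 ends at 21, Dbmaj7 ends at 28, Fmaj7 ends at 31.
Beat 29 falls within Fmaj7.

Fmaj7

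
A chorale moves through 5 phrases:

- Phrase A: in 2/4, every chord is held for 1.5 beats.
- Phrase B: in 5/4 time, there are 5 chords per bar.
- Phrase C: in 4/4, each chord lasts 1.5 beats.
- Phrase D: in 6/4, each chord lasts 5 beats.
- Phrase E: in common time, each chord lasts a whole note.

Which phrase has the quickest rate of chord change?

Phrase B

A: 2/1.5 = 4/3 chords/bar.
B: 5/1 = 5 chords/bar.
C: 4/1.5 = 8/3 chords/bar.
D: 6/5 = 1.2 chords/bar.
E: 4/4 = 1 chord/bar.
Fastest is B at 5 chords/bar.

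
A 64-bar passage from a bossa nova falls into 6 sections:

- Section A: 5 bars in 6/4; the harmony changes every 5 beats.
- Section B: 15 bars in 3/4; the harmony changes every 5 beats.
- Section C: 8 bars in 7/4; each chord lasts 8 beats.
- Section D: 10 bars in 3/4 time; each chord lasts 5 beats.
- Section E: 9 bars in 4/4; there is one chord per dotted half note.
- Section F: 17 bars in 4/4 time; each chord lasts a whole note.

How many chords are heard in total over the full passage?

57 chords

A: 5·6 = 30 beats, 30/5 = 6 chords.
B: 15·3 = 45 beats, 45/5 = 9 chords.
C: 8·7 = 56 beats, 56/8 = 7 chords.
D: 10·3 = 30 beats, 30/5 = 6 chords.
E: 9·4 = 36 beats, 36/3 = 12 chords.
F: 17·4 = 68 beats, 68/4 = 17 chords.
Total: 6 + 9 + 7 + 6 + 12 + 17 = 57.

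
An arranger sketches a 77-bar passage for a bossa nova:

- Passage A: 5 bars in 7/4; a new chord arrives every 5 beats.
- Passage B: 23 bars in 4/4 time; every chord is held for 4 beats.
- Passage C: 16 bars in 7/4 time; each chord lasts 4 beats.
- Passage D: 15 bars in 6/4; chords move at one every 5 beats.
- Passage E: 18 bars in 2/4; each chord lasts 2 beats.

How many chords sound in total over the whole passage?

94 chords

A: 5 bars × 7 beats = 35 beats; 5 beats/chord → 7 chords.
B: 23 bars × 4 beats = 92 beats; 4 beats/chord → 23 chords.
C: 16 bars × 7 beats = 112 beats; 4 beats/chord → 28 chords.
D: 15 bars × 6 beats = 90 beats; 5 beats/chord → 18 chords.
E: 18 bars × 2 beats = 36 beats; 2 beats/chord → 18 chords.
Total: 7 + 23 + 28 + 18 + 18 = 94.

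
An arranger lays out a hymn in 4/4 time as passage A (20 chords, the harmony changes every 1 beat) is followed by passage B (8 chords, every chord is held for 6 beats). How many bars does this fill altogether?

A: 20 × 1 = 20 beats = 5 bars.
B: 8 × 6 = 48 beats = 12 bars.
Total: 5 + 12 = 17 bars.

17 bars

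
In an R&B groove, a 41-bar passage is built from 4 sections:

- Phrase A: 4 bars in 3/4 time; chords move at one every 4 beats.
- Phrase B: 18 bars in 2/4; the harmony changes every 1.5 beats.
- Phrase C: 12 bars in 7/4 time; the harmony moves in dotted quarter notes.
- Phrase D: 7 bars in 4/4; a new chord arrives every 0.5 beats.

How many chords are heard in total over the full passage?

A: 4 bars × 3 beats = 12 beats; 4 beats/chord → 3 chords.
B: 18 bars × 2 beats = 36 beats; 1.5 beats/chord → 24 chords.
C: 12 bars × 7 beats = 84 beats; 1.5 beats/chord → 56 chords.
D: 7 bars × 4 beats = 28 beats; 0.5 beats/chord → 56 chords.
Total: 3 + 24 + 56 + 56 = 139.

139 chords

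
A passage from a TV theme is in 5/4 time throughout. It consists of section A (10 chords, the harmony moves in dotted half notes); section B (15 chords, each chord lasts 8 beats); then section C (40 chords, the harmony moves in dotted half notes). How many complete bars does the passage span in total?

A: 10 × 3 = 30 beats = 6 bars.
B: 15 × 8 = 120 beats = 24 bars.
C: 40 × 3 = 120 beats = 24 bars.
Total: 6 + 24 + 24 = 54 bars.

54 bars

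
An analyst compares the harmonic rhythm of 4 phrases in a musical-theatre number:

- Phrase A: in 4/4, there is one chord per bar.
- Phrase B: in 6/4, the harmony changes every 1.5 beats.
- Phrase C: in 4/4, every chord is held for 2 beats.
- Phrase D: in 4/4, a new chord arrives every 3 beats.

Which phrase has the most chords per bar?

Phrase B

A: each chord is 4 beats in 4/4, so 1 per bar.
B: each chord is 1.5 beats in 6/4, so 4 per bar.
C: each chord is 2 beats in 4/4, so 2 per bar.
D: each chord is 3 beats in 4/4, so 4/3 per bar.
Fastest is B at 4 chords/bar.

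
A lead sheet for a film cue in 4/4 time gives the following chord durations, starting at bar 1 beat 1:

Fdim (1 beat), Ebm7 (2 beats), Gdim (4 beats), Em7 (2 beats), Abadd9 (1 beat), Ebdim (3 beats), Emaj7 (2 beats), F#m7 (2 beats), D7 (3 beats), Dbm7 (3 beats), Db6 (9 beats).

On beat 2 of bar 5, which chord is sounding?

Beat 2 of bar 5 is beat (5−1)×4 + 2 = 18 overall.
Running totals: Fdim ends at 1, Ebm7 ends at 3, Gdim ends at 7, Em7 ends at 9, Abadd9 ends at 10, Ebdim ends at 13, Emaj7 ends at 15, F#m7 ends at 17, D7 ends at 20.
Beat 18 falls within D7.

D7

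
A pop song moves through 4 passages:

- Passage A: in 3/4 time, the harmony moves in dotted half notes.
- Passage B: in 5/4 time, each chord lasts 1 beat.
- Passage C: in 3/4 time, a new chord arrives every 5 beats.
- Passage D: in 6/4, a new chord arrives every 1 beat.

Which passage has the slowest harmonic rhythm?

A: 3/3 = 1 chord/bar.
B: 5/1 = 5 chords/bar.
C: 3/5 = 0.6 chords/bar.
D: 6/1 = 6 chords/bar.
Slowest is C at 0.6 chords/bar.

Passage C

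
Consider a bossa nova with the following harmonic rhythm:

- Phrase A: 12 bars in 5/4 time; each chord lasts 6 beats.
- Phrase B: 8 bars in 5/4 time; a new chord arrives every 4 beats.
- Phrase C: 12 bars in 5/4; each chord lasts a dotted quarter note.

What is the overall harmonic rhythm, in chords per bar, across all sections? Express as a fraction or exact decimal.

A: 12 × 5 = 60 beats ÷ 6 = 10 chords.
B: 8 × 5 = 40 beats ÷ 4 = 10 chords.
C: 12 × 5 = 60 beats ÷ 1.5 = 40 chords.
Overall: 60 chords over 32 bars → 60/32 = 1.875 chords per bar.

1.875 chords per bar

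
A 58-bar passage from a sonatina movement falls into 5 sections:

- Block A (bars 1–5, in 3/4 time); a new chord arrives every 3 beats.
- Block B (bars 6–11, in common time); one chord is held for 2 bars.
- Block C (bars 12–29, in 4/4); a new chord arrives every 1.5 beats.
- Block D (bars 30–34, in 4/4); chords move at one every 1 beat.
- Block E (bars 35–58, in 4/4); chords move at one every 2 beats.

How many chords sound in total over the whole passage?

A: 5 bars × 3 beats = 15 beats; 3 beats/chord → 5 chords.
B: 6 bars × 4 beats = 24 beats; 8 beats/chord → 3 chords.
C: 18 bars × 4 beats = 72 beats; 1.5 beats/chord → 48 chords.
D: 5 bars × 4 beats = 20 beats; 1 beat/chord → 20 chords.
E: 24 bars × 4 beats = 96 beats; 2 beats/chord → 48 chords.
Total: 5 + 3 + 48 + 20 + 48 = 124.

124 chords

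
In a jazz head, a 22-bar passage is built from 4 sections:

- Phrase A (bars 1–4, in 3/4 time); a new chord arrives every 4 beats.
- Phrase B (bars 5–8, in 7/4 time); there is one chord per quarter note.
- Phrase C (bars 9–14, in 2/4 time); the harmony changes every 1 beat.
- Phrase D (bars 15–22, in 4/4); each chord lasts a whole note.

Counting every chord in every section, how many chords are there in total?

51 chords

A has 12 beats and chords last 4 each, so 3 chords.
B has 28 beats and chords last 1 each, so 28 chords.
C has 12 beats and chords last 1 each, so 12 chords.
D has 32 beats and chords last 4 each, so 8 chords.
Total: 3 + 28 + 12 + 8 = 51.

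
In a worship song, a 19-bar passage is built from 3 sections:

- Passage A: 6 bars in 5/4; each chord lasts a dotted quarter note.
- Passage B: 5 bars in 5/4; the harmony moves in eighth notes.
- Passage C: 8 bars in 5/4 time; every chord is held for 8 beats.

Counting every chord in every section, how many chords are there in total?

75 chords

A: 6·5 = 30 beats, 30/1.5 = 20 chords.
B: 5·5 = 25 beats, 25/0.5 = 50 chords.
C: 8·5 = 40 beats, 40/8 = 5 chords.
Total: 20 + 50 + 5 = 75.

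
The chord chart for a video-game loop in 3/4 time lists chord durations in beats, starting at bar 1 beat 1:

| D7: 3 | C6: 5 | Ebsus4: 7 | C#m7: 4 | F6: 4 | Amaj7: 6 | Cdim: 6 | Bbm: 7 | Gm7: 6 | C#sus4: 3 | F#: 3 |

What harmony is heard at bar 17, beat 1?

C#sus4

Beat 1 of bar 17 is beat (17−1)×3 + 1 = 49 overall.
Running totals: D7 ends at 3, C6 ends at 8, Ebsus4 ends at 15, C#m7 ends at 19, F6 ends at 23, Amaj7 ends at 29, Cdim ends at 35, Bbm ends at 42, Gm7 ends at 48, C#sus4 ends at 51.
Beat 49 falls within C#sus4.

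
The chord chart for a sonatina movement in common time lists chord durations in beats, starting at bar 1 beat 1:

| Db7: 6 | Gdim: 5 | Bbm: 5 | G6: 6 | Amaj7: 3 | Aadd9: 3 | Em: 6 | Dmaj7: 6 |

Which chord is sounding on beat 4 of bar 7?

Aadd9

Beat 4 of bar 7 is beat (7−1)×4 + 4 = 28 overall.
Running totals: Db7 ends at 6, Gdim ends at 11, Bbm ends at 16, G6 ends at 22, Amaj7 ends at 25, Aadd9 ends at 28.
Beat 28 falls within Aadd9.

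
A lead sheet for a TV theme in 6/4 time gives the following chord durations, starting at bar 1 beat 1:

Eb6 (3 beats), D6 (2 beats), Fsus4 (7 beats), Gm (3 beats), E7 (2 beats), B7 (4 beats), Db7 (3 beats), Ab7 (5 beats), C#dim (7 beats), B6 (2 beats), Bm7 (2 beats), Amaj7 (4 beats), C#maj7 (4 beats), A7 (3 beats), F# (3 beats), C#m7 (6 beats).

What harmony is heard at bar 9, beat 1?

A7

Beat 1 of bar 9 is beat (9−1)×6 + 1 = 49 overall.
Running totals: Eb6 ends at 3, D6 ends at 5, Fsus4 ends at 12, Gm ends at 15, E7 ends at 17, B7 ends at 21, Db7 ends at 24, Ab7 ends at 29, C#dim ends at 36, B6 ends at 38, Bm7 ends at 40, Amaj7 ends at 44, C#maj7 ends at 48, A7 ends at 51.
Beat 49 falls within A7.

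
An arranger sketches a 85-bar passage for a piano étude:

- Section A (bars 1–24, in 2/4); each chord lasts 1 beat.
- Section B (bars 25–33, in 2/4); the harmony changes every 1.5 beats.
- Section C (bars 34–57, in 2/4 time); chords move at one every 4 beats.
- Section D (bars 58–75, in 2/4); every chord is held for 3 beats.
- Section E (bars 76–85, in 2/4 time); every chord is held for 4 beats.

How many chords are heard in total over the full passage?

89 chords

A has 48 beats and chords last 1 each, so 48 chords.
B has 18 beats and chords last 1.5 each, so 12 chords.
C has 48 beats and chords last 4 each, so 12 chords.
D has 36 beats and chords last 3 each, so 12 chords.
E has 20 beats and chords last 4 each, so 5 chords.
Total: 48 + 12 + 12 + 12 + 5 = 89.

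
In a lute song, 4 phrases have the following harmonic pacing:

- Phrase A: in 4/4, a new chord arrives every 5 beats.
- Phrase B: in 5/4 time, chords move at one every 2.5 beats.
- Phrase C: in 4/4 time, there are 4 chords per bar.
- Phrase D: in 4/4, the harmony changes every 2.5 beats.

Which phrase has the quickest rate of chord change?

Phrase C

A: each chord is 5 beats in 4/4, so 0.8 per bar.
B: each chord is 2.5 beats in 5/4, so 2 per bar.
C: each chord is 1 beat in 4/4, so 4 per bar.
D: each chord is 2.5 beats in 4/4, so 1.6 per bar.
Fastest is C at 4 chords/bar.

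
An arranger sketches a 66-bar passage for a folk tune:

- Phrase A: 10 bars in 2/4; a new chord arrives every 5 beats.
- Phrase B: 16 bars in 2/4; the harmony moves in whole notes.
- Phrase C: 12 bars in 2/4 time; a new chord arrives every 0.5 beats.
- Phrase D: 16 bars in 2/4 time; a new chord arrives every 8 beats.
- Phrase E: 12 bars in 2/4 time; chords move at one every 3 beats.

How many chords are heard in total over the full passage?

A: 10·2 = 20 beats, 20/5 = 4 chords.
B: 16·2 = 32 beats, 32/4 = 8 chords.
C: 12·2 = 24 beats, 24/0.5 = 48 chords.
D: 16·2 = 32 beats, 32/8 = 4 chords.
E: 12·2 = 24 beats, 24/3 = 8 chords.
Total: 4 + 8 + 48 + 4 + 8 = 72.

72 chords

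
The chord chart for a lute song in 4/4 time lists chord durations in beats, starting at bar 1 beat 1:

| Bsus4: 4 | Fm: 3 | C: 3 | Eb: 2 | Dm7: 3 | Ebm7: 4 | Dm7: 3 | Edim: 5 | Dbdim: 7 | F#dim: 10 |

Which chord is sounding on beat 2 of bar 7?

Beat 2 of bar 7 is beat (7−1)×4 + 2 = 26 overall.
Running totals: Bsus4 ends at 4, Fm ends at 7, C ends at 10, Eb ends at 12, Dm7 ends at 15, Ebm7 ends at 19, Dm7 ends at 22, Edim ends at 27.
Beat 26 falls within Edim.

Edim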